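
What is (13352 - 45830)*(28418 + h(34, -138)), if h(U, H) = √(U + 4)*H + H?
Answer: -918477840 + 4481964*√38 ≈ -8.9085e+8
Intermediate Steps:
h(U, H) = H + H*√(4 + U) (h(U, H) = √(4 + U)*H + H = H*√(4 + U) + H = H + H*√(4 + U))
(13352 - 45830)*(28418 + h(34, -138)) = (13352 - 45830)*(28418 - 138*(1 + √(4 + 34))) = -32478*(28418 - 138*(1 + √38)) = -32478*(28418 + (-138 - 138*√38)) = -32478*(28280 - 138*√38) = -918477840 + 4481964*√38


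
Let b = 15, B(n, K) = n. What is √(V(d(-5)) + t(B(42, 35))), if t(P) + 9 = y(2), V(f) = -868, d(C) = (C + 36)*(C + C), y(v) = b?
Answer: I*√862 ≈ 29.36*I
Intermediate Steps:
y(v) = 15
d(C) = 2*C*(36 + C) (d(C) = (36 + C)*(2*C) = 2*C*(36 + C))
t(P) = 6 (t(P) = -9 + 15 = 6)
√(V(d(-5)) + t(B(42, 35))) = √(-868 + 6) = √(-862) = I*√862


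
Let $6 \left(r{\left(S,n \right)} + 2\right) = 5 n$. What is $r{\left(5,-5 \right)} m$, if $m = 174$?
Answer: $-1073$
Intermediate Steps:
$r{\left(S,n \right)} = -2 + \frac{5 n}{6}$
$r{\left(5,-5 \right)} m = \left(-2 + \frac{5}{6} \left(-5\right)\right) 174 = \left(-2 - \frac{25}{6}\right) 174 = \left(- \frac{37}{6}\right) 174 = -1073$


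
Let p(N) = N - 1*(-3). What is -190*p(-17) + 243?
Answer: 2903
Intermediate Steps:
p(N) = 3 + N (p(N) = N + 3 = 3 + N)
-190*p(-17) + 243 = -190*(3 - 17) + 243 = -190*(-14) + 243 = 2660 + 243 = 2903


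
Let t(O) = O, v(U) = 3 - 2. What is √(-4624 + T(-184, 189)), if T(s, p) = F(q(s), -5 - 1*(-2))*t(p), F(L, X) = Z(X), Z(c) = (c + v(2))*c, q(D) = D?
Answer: I*√3490 ≈ 59.076*I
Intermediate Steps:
v(U) = 1
Z(c) = c*(1 + c) (Z(c) = (c + 1)*c = (1 + c)*c = c*(1 + c))
F(L, X) = X*(1 + X)
T(s, p) = 6*p (T(s, p) = ((-5 - 1*(-2))*(1 + (-5 - 1*(-2))))*p = ((-5 + 2)*(1 + (-5 + 2)))*p = (-3*(1 - 3))*p = (-3*(-2))*p = 6*p)
√(-4624 + T(-184, 189)) = √(-4624 + 6*189) = √(-4624 + 1134) = √(-3490) = I*√3490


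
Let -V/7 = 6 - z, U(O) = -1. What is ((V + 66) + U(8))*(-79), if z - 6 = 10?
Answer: -10665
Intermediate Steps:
z = 16 (z = 6 + 10 = 16)
V = 70 (V = -7*(6 - 1*16) = -7*(6 - 16) = -7*(-10) = 70)
((V + 66) + U(8))*(-79) = ((70 + 66) - 1)*(-79) = (136 - 1)*(-79) = 135*(-79) = -10665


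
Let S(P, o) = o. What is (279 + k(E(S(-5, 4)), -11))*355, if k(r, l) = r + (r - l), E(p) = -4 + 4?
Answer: 102950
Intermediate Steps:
E(p) = 0
k(r, l) = -l + 2*r
(279 + k(E(S(-5, 4)), -11))*355 = (279 + (-1*(-11) + 2*0))*355 = (279 + (11 + 0))*355 = (279 + 11)*355 = 290*355 = 102950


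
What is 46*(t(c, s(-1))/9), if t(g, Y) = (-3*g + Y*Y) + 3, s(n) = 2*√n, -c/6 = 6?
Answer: 4922/9 ≈ 546.89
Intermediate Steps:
c = -36 (c = -6*6 = -36)
t(g, Y) = 3 + Y² - 3*g (t(g, Y) = (-3*g + Y²) + 3 = (Y² - 3*g) + 3 = 3 + Y² - 3*g)
46*(t(c, s(-1))/9) = 46*((3 + (2*√(-1))² - 3*(-36))/9) = 46*((3 + (2*I)² + 108)*(⅑)) = 46*((3 - 4 + 108)*(⅑)) = 46*(107*(⅑)) = 46*(107/9) = 4922/9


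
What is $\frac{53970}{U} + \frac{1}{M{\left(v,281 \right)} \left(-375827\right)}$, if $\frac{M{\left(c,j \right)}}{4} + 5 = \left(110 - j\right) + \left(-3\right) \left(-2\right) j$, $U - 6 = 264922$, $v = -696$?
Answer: $\frac{7656977137667}{37586578534640} \approx 0.20372$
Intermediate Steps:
$U = 264928$ ($U = 6 + 264922 = 264928$)
$M{\left(c,j \right)} = 420 + 20 j$ ($M{\left(c,j \right)} = -20 + 4 \left(\left(110 - j\right) + \left(-3\right) \left(-2\right) j\right) = -20 + 4 \left(\left(110 - j\right) + 6 j\right) = -20 + 4 \left(110 + 5 j\right) = -20 + \left(440 + 20 j\right) = 420 + 20 j$)
$\frac{53970}{U} + \frac{1}{M{\left(v,281 \right)} \left(-375827\right)} = \frac{53970}{264928} + \frac{1}{\left(420 + 20 \cdot 281\right) \left(-375827\right)} = 53970 \cdot \frac{1}{264928} + \frac{1}{420 + 5620} \left(- \frac{1}{375827}\right) = \frac{26985}{132464} + \frac{1}{6040} \left(- \frac{1}{375827}\right) = \frac{26985}{132464} - \frac{1}{2269995080} = \frac{7656977137667}{37586578534640}$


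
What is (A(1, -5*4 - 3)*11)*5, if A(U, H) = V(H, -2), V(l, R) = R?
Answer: -110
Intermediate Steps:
A(U, H) = -2
(A(1, -5*4 - 3)*11)*5 = -2*11*5 = -22*5 = -110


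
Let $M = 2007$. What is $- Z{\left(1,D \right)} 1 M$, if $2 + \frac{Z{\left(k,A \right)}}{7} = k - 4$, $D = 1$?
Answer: $70245$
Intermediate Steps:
$Z{\left(k,A \right)} = -42 + 7 k$ ($Z{\left(k,A \right)} = -14 + 7 \left(k - 4\right) = -14 + 7 \left(-4 + k\right) = -14 + \left(-28 + 7 k\right) = -42 + 7 k$)
$- Z{\left(1,D \right)} 1 M = - (-42 + 7 \cdot 1) 1 \cdot 2007 = - (-42 + 7) 1 \cdot 2007 = \left(-1\right) \left(-35\right) 1 \cdot 2007 = 35 \cdot 1 \cdot 2007 = 35 \cdot 2007 = 70245$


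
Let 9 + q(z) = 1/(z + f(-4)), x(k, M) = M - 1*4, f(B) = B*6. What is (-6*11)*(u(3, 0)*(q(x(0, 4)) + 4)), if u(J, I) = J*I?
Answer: 0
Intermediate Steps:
f(B) = 6*B
u(J, I) = I*J
x(k, M) = -4 + M (x(k, M) = M - 4 = -4 + M)
q(z) = -9 + 1/(-24 + z) (q(z) = -9 + 1/(z + 6*(-4)) = -9 + 1/(z - 24) = -9 + 1/(-24 + z))
(-6*11)*(u(3, 0)*(q(x(0, 4)) + 4)) = (-6*11)*((0*3)*((217 - 9*(-4 + 4))/(-24 + (-4 + 4)) + 4)) = -0*((217 - 9*0)/(-24 + 0) + 4) = -0*((217 + 0)/(-24) + 4) = -0*(-1/24*217 + 4) = -0*(-217/24 + 4) = -0*(-121)/24 = -66*0 = 0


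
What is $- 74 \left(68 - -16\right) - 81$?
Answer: $-6297$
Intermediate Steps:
$- 74 \left(68 - -16\right) - 81 = - 74 \left(68 + 16\right) - 81 = \left(-74\right) 84 - 81 = -6216 - 81 = -6297$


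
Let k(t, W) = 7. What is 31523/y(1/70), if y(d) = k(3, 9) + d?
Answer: 2206610/491 ≈ 4494.1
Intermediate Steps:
y(d) = 7 + d
31523/y(1/70) = 31523/(7 + 1/70) = 31523/(491/70) = 31523*(70/491) = 2206610/491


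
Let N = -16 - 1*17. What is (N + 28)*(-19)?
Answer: 95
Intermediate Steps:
N = -33 (N = -16 - 17 = -33)
(N + 28)*(-19) = (-33 + 28)*(-19) = -5*(-19) = 95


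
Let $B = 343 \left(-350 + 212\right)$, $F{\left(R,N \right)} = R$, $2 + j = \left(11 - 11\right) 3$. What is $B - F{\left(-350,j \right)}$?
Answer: $-46984$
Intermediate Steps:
$j = -2$ ($j = -2 + \left(11 - 11\right) 3 = -2 + 0 \cdot 3 = -2 + 0 = -2$)
$B = -47334$ ($B = 343 \left(-138\right) = -47334$)
$B - F{\left(-350,j \right)} = -47334 - -350 = -47334 + 350 = -46984$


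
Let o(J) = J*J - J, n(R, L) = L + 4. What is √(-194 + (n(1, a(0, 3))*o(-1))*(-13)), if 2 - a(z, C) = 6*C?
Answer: √118 ≈ 10.863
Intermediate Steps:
a(z, C) = 2 - 6*C
n(R, L) = 4 + L
o(J) = J² - J
√(-194 + (n(1, a(0, 3))*o(-1))*(-13)) = √(-194 + ((4 + (2 - 6*3))*(-(-1 - 1)))*(-13)) = √(-194 + ((4 + (2 - 18))*(-1*(-2)))*(-13)) = √(-194 + ((4 - 16)*2)*(-13)) = √(-194 - 12*2*(-13)) = √(-194 - 24*(-13)) = √(-194 + 312) = √118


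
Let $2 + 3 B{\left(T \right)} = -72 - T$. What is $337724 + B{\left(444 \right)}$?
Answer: $\frac{1012654}{3} \approx 3.3755 \cdot 10^{5}$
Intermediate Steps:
$B{\left(T \right)} = - \frac{74}{3} - \frac{T}{3}$ ($B{\left(T \right)} = - \frac{2}{3} + \frac{-72 - T}{3} = - \frac{2}{3} - \left(24 + \frac{T}{3}\right) = - \frac{74}{3} - \frac{T}{3}$)
$337724 + B{\left(444 \right)} = 337724 - \frac{518}{3} = \frac{1012654}{3}$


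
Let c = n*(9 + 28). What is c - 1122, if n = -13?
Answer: -1603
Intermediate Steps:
c = -481 (c = -13*(9 + 28) = -13*37 = -481)
c - 1122 = -481 - 1122 = -1603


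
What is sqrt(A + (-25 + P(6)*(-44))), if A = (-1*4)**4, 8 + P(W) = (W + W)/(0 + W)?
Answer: 3*sqrt(55) ≈ 22.249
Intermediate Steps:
P(W) = -6 (P(W) = -8 + (W + W)/(0 + W) = -8 + (2*W)/W = -8 + 2 = -6)
A = 256 (A = (-4)**4 = 256)
sqrt(A + (-25 + P(6)*(-44))) = sqrt(256 + (-25 - 6*(-44))) = sqrt(256 + (-25 + 264)) = sqrt(256 + 239) = sqrt(495) = 3*sqrt(55)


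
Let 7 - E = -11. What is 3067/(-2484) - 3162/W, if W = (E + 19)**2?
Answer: -12053131/3400596 ≈ -3.5444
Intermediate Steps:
E = 18 (E = 7 - 1*(-11) = 7 + 11 = 18)
W = 1369 (W = (18 + 19)**2 = 37**2 = 1369)
3067/(-2484) - 3162/W = 3067/(-2484) - 3162/1369 = 3067*(-1/2484) - 3162*1/1369 = -3067/2484 - 3162/1369 = -12053131/3400596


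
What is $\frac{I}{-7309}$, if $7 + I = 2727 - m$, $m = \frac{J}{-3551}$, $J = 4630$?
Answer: $- \frac{9663350}{25954259} \approx -0.37232$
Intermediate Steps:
$m = - \frac{4630}{3551}$ ($m = \frac{4630}{-3551} = 4630 \left(- \frac{1}{3551}\right) = - \frac{4630}{3551} \approx -1.3039$)
$I = \frac{9663350}{3551}$ ($I = -7 + \left(2727 - - \frac{4630}{3551}\right) = -7 + \left(2727 + \frac{4630}{3551}\right) = -7 + \frac{9688207}{3551} = \frac{9663350}{3551} \approx 2721.3$)
$\frac{I}{-7309} = \frac{9663350}{3551 \left(-7309\right)} = \frac{9663350}{3551} \left(- \frac{1}{7309}\right) = - \frac{9663350}{25954259}$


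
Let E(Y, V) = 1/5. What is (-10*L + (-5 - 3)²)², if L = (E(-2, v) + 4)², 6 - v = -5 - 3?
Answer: 315844/25 ≈ 12634.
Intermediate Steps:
v = 14 (v = 6 - (-5 - 3) = 6 - 1*(-8) = 6 + 8 = 14)
E(Y, V) = ⅕ (E(Y, V) = 1*(⅕) = ⅕)
L = 441/25 (L = (⅕ + 4)² = (21/5)² = 441/25 ≈ 17.640)
(-10*L + (-5 - 3)²)² = (-10*441/25 + (-5 - 3)²)² = (-882/5 + (-8)²)² = (-882/5 + 64)² = (-562/5)² = 315844/25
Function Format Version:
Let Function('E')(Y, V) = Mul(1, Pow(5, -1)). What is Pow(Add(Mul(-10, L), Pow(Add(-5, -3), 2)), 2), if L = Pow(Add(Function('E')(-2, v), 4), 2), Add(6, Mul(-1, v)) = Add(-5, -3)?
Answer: Rational(315844, 25) ≈ 12634.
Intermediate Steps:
v = 14 (v = Add(6, Mul(-1, Add(-5, -3))) = Add(6, Mul(-1, -8)) = Add(6, 8) = 14)
Function('E')(Y, V) = Rational(1, 5) (Function('E')(Y, V) = Mul(1, Rational(1, 5)) = Rational(1, 5))
L = Rational(441, 25) (L = Pow(Add(Rational(1, 5), 4), 2) = Pow(Rational(21, 5), 2) = Rational(441, 25) ≈ 17.640)
Pow(Add(Mul(-10, L), Pow(Add(-5, -3), 2)), 2) = Pow(Add(Mul(-10, Rational(441, 25)), Pow(Add(-5, -3), 2)), 2) = Pow(Add(Rational(-882, 5), Pow(-8, 2)), 2) = Pow(Add(Rational(-882, 5), 64), 2) = Pow(Rational(-562, 5), 2) = Rational(315844, 25)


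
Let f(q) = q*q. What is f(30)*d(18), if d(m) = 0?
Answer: 0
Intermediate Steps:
f(q) = q²
f(30)*d(18) = 30²*0 = 900*0 = 0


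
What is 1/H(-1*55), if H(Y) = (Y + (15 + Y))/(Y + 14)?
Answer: 41/95 ≈ 0.43158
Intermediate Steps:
H(Y) = (15 + 2*Y)/(14 + Y)
1/H(-1*55) = 1/((15 + 2*(-1*55))/(14 - 1*55)) = 1/((15 + 2*(-55))/(14 - 55)) = 1/((15 - 110)/(-41)) = 1/(-1/41*(-95)) = 1/(95/41) = 41/95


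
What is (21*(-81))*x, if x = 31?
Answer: -52731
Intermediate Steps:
(21*(-81))*x = (21*(-81))*31 = -1701*31 = -52731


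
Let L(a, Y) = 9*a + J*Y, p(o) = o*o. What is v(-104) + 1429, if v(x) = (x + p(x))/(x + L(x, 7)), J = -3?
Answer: 1505457/1061 ≈ 1418.9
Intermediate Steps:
p(o) = o²
L(a, Y) = -3*Y + 9*a (L(a, Y) = 9*a - 3*Y = -3*Y + 9*a)
v(x) = (x + x²)/(-21 + 10*x) (v(x) = (x + x²)/(x + (-3*7 + 9*x)) = (x + x²)/(x + (-21 + 9*x)) = (x + x²)/(-21 + 10*x))
v(-104) + 1429 = -104*(1 - 104)/(-21 + 10*(-104)) + 1429 = -104*(-103)/(-21 - 1040) + 1429 = -104*(-103)/(-1061) + 1429 = -104*(-1/1061)*(-103) + 1429 = -10712/1061 + 1429 = 1505457/1061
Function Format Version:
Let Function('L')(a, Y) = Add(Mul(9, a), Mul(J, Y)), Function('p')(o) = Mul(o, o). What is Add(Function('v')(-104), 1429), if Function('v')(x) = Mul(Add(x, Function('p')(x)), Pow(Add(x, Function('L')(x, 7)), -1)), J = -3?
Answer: Rational(1505457, 1061) ≈ 1418.9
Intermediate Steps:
Function('p')(o) = Pow(o, 2)
Function('L')(a, Y) = Add(Mul(-3, Y), Mul(9, a)) (Function('L')(a, Y) = Add(Mul(9, a), Mul(-3, Y)) = Add(Mul(-3, Y), Mul(9, a)))
Function('v')(x) = Mul(Pow(Add(-21, Mul(10, x)), -1), Add(x, Pow(x, 2))) (Function('v')(x) = Mul(Add(x, Pow(x, 2)), Pow(Add(x, Add(Mul(-3, 7), Mul(9, x))), -1)) = Mul(Add(x, Pow(x, 2)), Pow(Add(x, Add(-21, Mul(9, x))), -1)) = Mul(Add(x, Pow(x, 2)), Pow(Add(-21, Mul(10, x)), -1)) = Mul(Pow(Add(-21, Mul(10, x)), -1), Add(x, Pow(x, 2))))
Add(Function('v')(-104), 1429) = Add(Mul(-104, Pow(Add(-21, Mul(10, -104)), -1), Add(1, -104)), 1429) = Add(Mul(-104, Pow(Add(-21, -1040), -1), -103), 1429) = Add(Mul(-104, Pow(-1061, -1), -103), 1429) = Add(Mul(-104, Rational(-1, 1061), -103), 1429) = Add(Rational(-10712, 1061), 1429) = Rational(1505457, 1061)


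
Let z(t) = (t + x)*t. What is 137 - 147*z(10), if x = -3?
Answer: -10153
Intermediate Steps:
z(t) = t*(-3 + t) (z(t) = (t - 3)*t = (-3 + t)*t = t*(-3 + t))
137 - 147*z(10) = 137 - 1470*(-3 + 10) = 137 - 1470*7 = 137 - 147*70 = 137 - 10290 = -10153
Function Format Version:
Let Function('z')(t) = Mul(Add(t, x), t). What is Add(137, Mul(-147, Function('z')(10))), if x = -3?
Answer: -10153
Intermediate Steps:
Function('z')(t) = Mul(t, Add(-3, t)) (Function('z')(t) = Mul(Add(t, -3), t) = Mul(Add(-3, t), t) = Mul(t, Add(-3, t)))
Add(137, Mul(-147, Function('z')(10))) = Add(137, Mul(-147, Mul(10, Add(-3, 10)))) = Add(137, Mul(-147, Mul(10, 7))) = Add(137, Mul(-147, 70)) = Add(137, -10290) = -10153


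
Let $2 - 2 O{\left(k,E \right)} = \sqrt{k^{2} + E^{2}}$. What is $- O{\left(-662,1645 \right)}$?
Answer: $-1 + \frac{\sqrt{3144269}}{2} \approx 885.6$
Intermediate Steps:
$O{\left(k,E \right)} = 1 - \frac{\sqrt{E^{2} + k^{2}}}{2}$ ($O{\left(k,E \right)} = 1 - \frac{\sqrt{k^{2} + E^{2}}}{2} = 1 - \frac{\sqrt{E^{2} + k^{2}}}{2}$)
$- O{\left(-662,1645 \right)} = - (1 - \frac{\sqrt{1645^{2} + \left(-662\right)^{2}}}{2}) = - (1 - \frac{\sqrt{2706025 + 438244}}{2}) = - (1 - \frac{\sqrt{3144269}}{2}) = -1 + \frac{\sqrt{3144269}}{2}$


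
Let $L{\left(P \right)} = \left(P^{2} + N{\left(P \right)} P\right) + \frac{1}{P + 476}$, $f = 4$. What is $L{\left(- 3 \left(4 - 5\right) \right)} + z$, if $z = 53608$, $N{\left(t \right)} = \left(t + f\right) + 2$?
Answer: $\frac{25695477}{479} \approx 53644.0$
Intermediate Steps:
$N{\left(t \right)} = 6 + t$ ($N{\left(t \right)} = \left(t + 4\right) + 2 = \left(4 + t\right) + 2 = 6 + t$)
$L{\left(P \right)} = P^{2} + \frac{1}{476 + P} + P \left(6 + P\right)$ ($L{\left(P \right)} = \left(P^{2} + \left(6 + P\right) P\right) + \frac{1}{P + 476} = \left(P^{2} + P \left(6 + P\right)\right) + \frac{1}{476 + P} = P^{2} + \frac{1}{476 + P} + P \left(6 + P\right)$)
$L{\left(- 3 \left(4 - 5\right) \right)} + z = \frac{1 + 2 \left(- 3 \left(4 - 5\right)\right)^{3} + 958 \left(- 3 \left(4 - 5\right)\right)^{2} + 2856 \left(- 3 \left(4 - 5\right)\right)}{476 - 3 \left(4 - 5\right)} + 53608 = \frac{1 + 2 \left(\left(-3\right) \left(-1\right)\right)^{3} + 958 \left(\left(-3\right) \left(-1\right)\right)^{2} + 2856 \left(\left(-3\right) \left(-1\right)\right)}{476 - -3} + 53608 = \frac{1 + 2 \cdot 3^{3} + 958 \cdot 3^{2} + 2856 \cdot 3}{476 + 3} + 53608 = \frac{1 + 2 \cdot 27 + 958 \cdot 9 + 8568}{479} + 53608 = \frac{1 + 54 + 8622 + 8568}{479} + 53608 = \frac{1}{479} \cdot 17245 + 53608 = \frac{17245}{479} + 53608 = \frac{25695477}{479}$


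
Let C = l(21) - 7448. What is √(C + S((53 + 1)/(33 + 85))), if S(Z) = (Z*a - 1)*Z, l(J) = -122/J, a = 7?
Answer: 2*I*√2860237905/1239 ≈ 86.33*I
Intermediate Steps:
S(Z) = Z*(-1 + 7*Z) (S(Z) = (Z*7 - 1)*Z = (7*Z - 1)*Z = (-1 + 7*Z)*Z = Z*(-1 + 7*Z))
C = -156530/21 (C = -122/21 - 7448 = -156530/21 ≈ -7453.8)
√(C + S((53 + 1)/(33 + 85))) = √(-156530/21 + ((53 + 1)/(33 + 85))*(-1 + 7*((53 + 1)/(33 + 85)))) = √(-156530/21 + (54/118)*(-1 + 7*(54/118))) = √(-156530/21 + (54*(1/118))*(-1 + 7*(54*(1/118)))) = √(-156530/21 + 27*(-1 + 7*(27/59))/59) = √(-156530/21 + 27*(-1 + 189/59)/59) = √(-156530/21 + (27/59)*(130/59)) = √(-156530/21 + 3510/3481) = √(-544807220/73101) = 2*I*√2860237905/1239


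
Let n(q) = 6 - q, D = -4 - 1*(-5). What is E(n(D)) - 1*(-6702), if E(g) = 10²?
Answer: 6802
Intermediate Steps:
D = 1 (D = -4 + 5 = 1)
E(g) = 100
E(n(D)) - 1*(-6702) = 100 - 1*(-6702) = 100 + 6702 = 6802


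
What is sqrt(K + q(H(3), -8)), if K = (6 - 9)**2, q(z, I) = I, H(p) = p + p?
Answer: 1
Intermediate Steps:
H(p) = 2*p
K = 9 (K = (-3)**2 = 9)
sqrt(K + q(H(3), -8)) = sqrt(9 - 8) = sqrt(1) = 1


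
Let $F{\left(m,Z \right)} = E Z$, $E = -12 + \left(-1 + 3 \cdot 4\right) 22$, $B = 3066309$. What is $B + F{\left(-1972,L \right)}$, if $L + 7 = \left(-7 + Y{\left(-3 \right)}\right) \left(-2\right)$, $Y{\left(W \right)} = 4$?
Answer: $3066079$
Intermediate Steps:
$E = 230$ ($E = -12 + \left(-1 + 12\right) 22 = -12 + 11 \cdot 22 = -12 + 242 = 230$)
$L = -1$ ($L = -7 + \left(-7 + 4\right) \left(-2\right) = -7 - -6 = -7 + 6 = -1$)
$F{\left(m,Z \right)} = 230 Z$
$B + F{\left(-1972,L \right)} = 3066309 + 230 \left(-1\right) = 3066309 - 230 = 3066079$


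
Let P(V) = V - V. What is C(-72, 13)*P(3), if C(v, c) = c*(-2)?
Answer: 0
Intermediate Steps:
C(v, c) = -2*c
P(V) = 0
C(-72, 13)*P(3) = -2*13*0 = -26*0 = 0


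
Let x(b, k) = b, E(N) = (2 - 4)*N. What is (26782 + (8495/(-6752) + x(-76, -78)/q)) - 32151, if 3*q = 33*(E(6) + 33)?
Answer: -8376569225/1559712 ≈ -5370.6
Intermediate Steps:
E(N) = -2*N
q = 231 (q = (33*(-2*6 + 33))/3 = (33*(-12 + 33))/3 = (33*21)/3 = (⅓)*693 = 231)
(26782 + (8495/(-6752) + x(-76, -78)/q)) - 32151 = (26782 + (8495/(-6752) - 76/231)) - 32151 = (26782 + (8495*(-1/6752) - 76*1/231)) - 32151 = (26782 + (-8495/6752 - 76/231)) - 32151 = (26782 - 2475497/1559712) - 32151 = 41769731287/1559712 - 32151 = -8376569225/1559712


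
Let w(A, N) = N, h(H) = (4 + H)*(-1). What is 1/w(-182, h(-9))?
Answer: ⅕ ≈ 0.20000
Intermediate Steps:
h(H) = -4 - H
1/w(-182, h(-9)) = 1/(-4 - 1*(-9)) = 1/(-4 + 9) = 1/5 = ⅕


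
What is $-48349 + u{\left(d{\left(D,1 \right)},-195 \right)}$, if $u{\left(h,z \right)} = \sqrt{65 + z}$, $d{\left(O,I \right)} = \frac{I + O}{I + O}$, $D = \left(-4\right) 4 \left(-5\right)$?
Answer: $-48349 + i \sqrt{130} \approx -48349.0 + 11.402 i$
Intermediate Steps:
$D = 80$ ($D = \left(-16\right) \left(-5\right) = 80$)
$d{\left(O,I \right)} = 1$
$-48349 + u{\left(d{\left(D,1 \right)},-195 \right)} = -48349 + \sqrt{65 - 195} = -48349 + \sqrt{-130} = -48349 + i \sqrt{130}$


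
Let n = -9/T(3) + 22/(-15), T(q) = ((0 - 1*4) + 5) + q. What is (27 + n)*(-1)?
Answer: -1397/60 ≈ -23.283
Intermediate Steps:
T(q) = 1 + q (T(q) = ((0 - 4) + 5) + q = (-4 + 5) + q = 1 + q)
n = -223/60 (n = -9/(1 + 3) + 22/(-15) = -9/4 + 22*(-1/15) = -9*1/4 - 22/15 = -9/4 - 22/15 = -223/60 ≈ -3.7167)
(27 + n)*(-1) = (27 - 223/60)*(-1) = (1397/60)*(-1) = -1397/60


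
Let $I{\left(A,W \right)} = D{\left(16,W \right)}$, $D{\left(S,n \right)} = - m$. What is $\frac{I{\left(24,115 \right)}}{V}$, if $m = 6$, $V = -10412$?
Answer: $\frac{3}{5206} \approx 0.00057626$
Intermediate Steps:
$D{\left(S,n \right)} = -6$ ($D{\left(S,n \right)} = \left(-1\right) 6 = -6$)
$I{\left(A,W \right)} = -6$
$\frac{I{\left(24,115 \right)}}{V} = - \frac{6}{-10412} = \left(-6\right) \left(- \frac{1}{10412}\right) = \frac{3}{5206}$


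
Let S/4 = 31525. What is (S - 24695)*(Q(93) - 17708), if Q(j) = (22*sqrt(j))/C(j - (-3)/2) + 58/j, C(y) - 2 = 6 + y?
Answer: -166992334330/93 + 892364*sqrt(93)/41 ≈ -1.7954e+9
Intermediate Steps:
S = 126100 (S = 4*31525 = 126100)
C(y) = 8 + y (C(y) = 2 + (6 + y) = 8 + y)
Q(j) = 58/j + 22*sqrt(j)/(19/2 + j) (Q(j) = (22*sqrt(j))/(8 + (j - (-3)/2)) + 58/j = (22*sqrt(j))/(8 + (j - 1*(-3/2))) + 58/j = (22*sqrt(j))/(8 + (j + 3/2)) + 58/j = (22*sqrt(j))/(8 + (3/2 + j)) + 58/j = (22*sqrt(j))/(19/2 + j) + 58/j = 22*sqrt(j)/(19/2 + j) + 58/j = 58/j + 22*sqrt(j)/(19/2 + j))
(S - 24695)*(Q(93) - 17708) = (126100 - 24695)*(2*(551 + 22*93**(3/2) + 58*93)/(93*(19 + 2*93)) - 17708) = 101405*(2*(1/93)*(551 + 22*(93*sqrt(93)) + 5394)/(19 + 186) - 17708) = 101405*(2*(1/93)*(551 + 2046*sqrt(93) + 5394)/205 - 17708) = 101405*(2*(1/93)*(1/205)*(5945 + 2046*sqrt(93)) - 17708) = 101405*((58/93 + 44*sqrt(93)/205) - 17708) = 101405*(-1646786/93 + 44*sqrt(93)/205) = -166992334330/93 + 892364*sqrt(93)/41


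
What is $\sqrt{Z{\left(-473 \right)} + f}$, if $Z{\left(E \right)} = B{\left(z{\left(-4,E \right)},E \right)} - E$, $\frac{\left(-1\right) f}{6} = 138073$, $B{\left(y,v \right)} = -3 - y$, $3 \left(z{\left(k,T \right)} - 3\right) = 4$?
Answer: $\frac{i \sqrt{7451751}}{3} \approx 909.93 i$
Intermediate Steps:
$z{\left(k,T \right)} = \frac{13}{3}$ ($z{\left(k,T \right)} = 3 + \frac{1}{3} \cdot 4 = 3 + \frac{4}{3} = \frac{13}{3}$)
$f = -828438$ ($f = \left(-6\right) 138073 = -828438$)
$Z{\left(E \right)} = - \frac{22}{3} - E$ ($Z{\left(E \right)} = \left(-3 - \frac{13}{3}\right) - E = - \frac{22}{3} - E$)
$\sqrt{Z{\left(-473 \right)} + f} = \sqrt{\left(- \frac{22}{3} - -473\right) - 828438} = \sqrt{\left(- \frac{22}{3} + 473\right) - 828438} = \sqrt{\frac{1397}{3} - 828438} = \sqrt{- \frac{2483917}{3}} = \frac{i \sqrt{7451751}}{3}$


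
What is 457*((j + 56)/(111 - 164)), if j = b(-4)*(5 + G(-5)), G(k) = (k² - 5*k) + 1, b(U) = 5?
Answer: -153552/53 ≈ -2897.2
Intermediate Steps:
G(k) = 1 + k² - 5*k
j = 280 (j = 5*(5 + (1 + (-5)² - 5*(-5))) = 5*(5 + (1 + 25 + 25)) = 5*(5 + 51) = 5*56 = 280)
457*((j + 56)/(111 - 164)) = 457*((280 + 56)/(111 - 164)) = 457*(336/(-53)) = 457*(336*(-1/53)) = 457*(-336/53) = -153552/53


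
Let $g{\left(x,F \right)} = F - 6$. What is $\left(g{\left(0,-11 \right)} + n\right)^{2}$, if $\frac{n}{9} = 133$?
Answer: $1392400$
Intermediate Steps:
$g{\left(x,F \right)} = -6 + F$ ($g{\left(x,F \right)} = F - 6 = -6 + F$)
$n = 1197$ ($n = 9 \cdot 133 = 1197$)
$\left(g{\left(0,-11 \right)} + n\right)^{2} = \left(\left(-6 - 11\right) + 1197\right)^{2} = \left(-17 + 1197\right)^{2} = 1180^{2} = 1392400$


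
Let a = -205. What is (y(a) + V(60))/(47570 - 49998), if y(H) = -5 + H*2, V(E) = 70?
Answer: 345/2428 ≈ 0.14209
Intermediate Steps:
y(H) = -5 + 2*H
(y(a) + V(60))/(47570 - 49998) = ((-5 + 2*(-205)) + 70)/(47570 - 49998) = ((-5 - 410) + 70)/(-2428) = (-415 + 70)*(-1/2428) = -345*(-1/2428) = 345/2428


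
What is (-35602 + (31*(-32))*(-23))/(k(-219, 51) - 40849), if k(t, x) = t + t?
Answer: 12786/41287 ≈ 0.30969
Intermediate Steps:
k(t, x) = 2*t
(-35602 + (31*(-32))*(-23))/(k(-219, 51) - 40849) = (-35602 + (31*(-32))*(-23))/(2*(-219) - 40849) = (-35602 - 992*(-23))/(-438 - 40849) = (-35602 + 22816)/(-41287) = -12786*(-1/41287) = 12786/41287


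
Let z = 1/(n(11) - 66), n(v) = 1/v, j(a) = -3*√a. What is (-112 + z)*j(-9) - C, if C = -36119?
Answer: 36119 + 730899*I/725 ≈ 36119.0 + 1008.1*I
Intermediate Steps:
n(v) = 1/v
z = -11/725 (z = 1/(1/11 - 66) = 1/(-725/11) = -11/725 ≈ -0.015172)
(-112 + z)*j(-9) - C = (-112 - 11/725)*(-9*I) - 1*(-36119) = -(-243633)*3*I/725 + 36119 = -(-730899)*I/725 + 36119 = 730899*I/725 + 36119 = 36119 + 730899*I/725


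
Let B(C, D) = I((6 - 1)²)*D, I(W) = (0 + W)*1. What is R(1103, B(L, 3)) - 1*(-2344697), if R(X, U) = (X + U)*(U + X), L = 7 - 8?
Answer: 3732381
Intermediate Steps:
I(W) = W (I(W) = W*1 = W)
L = -1
B(C, D) = 25*D (B(C, D) = (6 - 1)²*D = 5²*D = 25*D)
R(X, U) = (U + X)² (R(X, U) = (U + X)*(U + X) = (U + X)²)
R(1103, B(L, 3)) - 1*(-2344697) = (25*3 + 1103)² - 1*(-2344697) = (75 + 1103)² + 2344697 = 1178² + 2344697 = 1387684 + 2344697 = 3732381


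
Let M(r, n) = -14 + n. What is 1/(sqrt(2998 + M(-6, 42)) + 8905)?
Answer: 8905/79295999 - sqrt(3026)/79295999 ≈ 0.00011161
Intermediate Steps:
1/(sqrt(2998 + M(-6, 42)) + 8905) = 1/(sqrt(2998 + (-14 + 42)) + 8905) = 1/(sqrt(2998 + 28) + 8905) = 1/(sqrt(3026) + 8905) = 1/(8905 + sqrt(3026))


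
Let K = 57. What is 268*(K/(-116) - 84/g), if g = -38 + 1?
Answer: 511545/1073 ≈ 476.74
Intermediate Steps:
g = -37
268*(K/(-116) - 84/g) = 268*(57/(-116) - 84/(-37)) = 268*(57*(-1/116) - 84*(-1/37)) = 268*(-57/116 + 84/37) = 268*(7635/4292) = 511545/1073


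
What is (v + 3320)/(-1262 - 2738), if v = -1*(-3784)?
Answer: -222/125 ≈ -1.7760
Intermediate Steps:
v = 3784
(v + 3320)/(-1262 - 2738) = (3784 + 3320)/(-1262 - 2738) = 7104/(-4000) = 7104*(-1/4000) = -222/125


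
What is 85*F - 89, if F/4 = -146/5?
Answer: -10017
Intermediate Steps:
F = -584/5 (F = 4*(-146/5) = -584/5 ≈ -116.80)
85*F - 89 = 85*(-584/5) - 89 = -9928 - 89 = -10017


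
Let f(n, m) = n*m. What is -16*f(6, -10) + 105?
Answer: 1065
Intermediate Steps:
f(n, m) = m*n
-16*f(6, -10) + 105 = -(-160)*6 + 105 = -16*(-60) + 105 = 960 + 105 = 1065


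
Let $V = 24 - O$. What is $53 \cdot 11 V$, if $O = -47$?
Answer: $41393$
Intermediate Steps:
$V = 71$ ($V = 24 - -47 = 24 + 47 = 71$)
$53 \cdot 11 V = 53 \cdot 11 \cdot 71 = 583 \cdot 71 = 41393$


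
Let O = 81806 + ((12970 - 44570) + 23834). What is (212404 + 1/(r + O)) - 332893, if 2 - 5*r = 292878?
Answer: -9316691431/77324 ≈ -1.2049e+5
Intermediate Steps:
r = -292876/5 (r = ⅖ - ⅕*292878 = ⅖ - 292878/5 = -292876/5 ≈ -58575.)
O = 74040 (O = 81806 + (-31600 + 23834) = 81806 - 7766 = 74040)
(212404 + 1/(r + O)) - 332893 = (212404 + 1/(-292876/5 + 74040)) - 332893 = (212404 + 1/(77324/5)) - 332893 = (212404 + 5/77324) - 332893 = 16423926901/77324 - 332893 = -9316691431/77324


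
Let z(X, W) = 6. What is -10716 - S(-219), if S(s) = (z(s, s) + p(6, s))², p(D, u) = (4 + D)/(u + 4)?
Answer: -19879420/1849 ≈ -10751.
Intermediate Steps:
p(D, u) = (4 + D)/(4 + u)
S(s) = (6 + 10/(4 + s))² (S(s) = (6 + (4 + 6)/(4 + s))² = (6 + 10/(4 + s))²)
-10716 - S(-219) = -10716 - 4*(17 + 3*(-219))²/(4 - 219)² = -10716 - 4*(17 - 657)²/(-215)² = -10716 - 4*(-640)²/46225 = -10716 - 4*409600/46225 = -10716 - 1*65536/1849 = -10716 - 65536/1849 = -19879420/1849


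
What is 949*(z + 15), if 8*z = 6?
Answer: 59787/4 ≈ 14947.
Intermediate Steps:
z = ¾ (z = (⅛)*6 = ¾ ≈ 0.75000)
949*(z + 15) = 949*(¾ + 15) = 949*(63/4) = 59787/4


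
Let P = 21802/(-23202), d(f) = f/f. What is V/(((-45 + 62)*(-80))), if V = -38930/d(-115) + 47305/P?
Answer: 194632247/2965072 ≈ 65.642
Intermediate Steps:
d(f) = 1
P = -10901/11601 (P = 21802*(-1/23202) = -10901/11601 ≈ -0.93966)
V = -973161235/10901 (V = -38930/1 + 47305/(-10901/11601) = -38930*1 + 47305*(-11601/10901) = -38930 - 548785305/10901 = -973161235/10901 ≈ -89273.)
V/(((-45 + 62)*(-80))) = -973161235*(-1/(80*(-45 + 62)))/10901 = -973161235/(10901*(17*(-80))) = -973161235/10901/(-1360) = -973161235/10901*(-1/1360) = 194632247/2965072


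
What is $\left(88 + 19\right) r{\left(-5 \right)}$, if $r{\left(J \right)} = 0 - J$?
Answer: $535$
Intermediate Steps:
$r{\left(J \right)} = - J$
$\left(88 + 19\right) r{\left(-5 \right)} = \left(88 + 19\right) \left(\left(-1\right) \left(-5\right)\right) = 107 \cdot 5 = 535$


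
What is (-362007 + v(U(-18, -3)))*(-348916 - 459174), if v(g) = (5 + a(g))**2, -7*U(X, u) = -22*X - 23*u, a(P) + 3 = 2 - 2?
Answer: 292531004270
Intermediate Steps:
a(P) = -3 (a(P) = -3 + (2 - 2) = -3 + 0 = -3)
U(X, u) = 22*X/7 + 23*u/7 (U(X, u) = -(-22*X - 23*u)/7 = -(-23*u - 22*X)/7 = 22*X/7 + 23*u/7)
v(g) = 4 (v(g) = (5 - 3)**2 = 2**2 = 4)
(-362007 + v(U(-18, -3)))*(-348916 - 459174) = (-362007 + 4)*(-348916 - 459174) = -362003*(-808090) = 292531004270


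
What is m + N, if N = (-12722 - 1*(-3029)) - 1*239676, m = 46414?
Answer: -202955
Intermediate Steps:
N = -249369 (N = (-12722 + 3029) - 239676 = -9693 - 239676 = -249369)
m + N = 46414 - 249369 = -202955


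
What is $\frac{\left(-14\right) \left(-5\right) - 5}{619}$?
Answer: $\frac{65}{619} \approx 0.10501$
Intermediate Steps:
$\frac{\left(-14\right) \left(-5\right) - 5}{619} = \left(70 - 5\right) \frac{1}{619} = 65 \cdot \frac{1}{619} = \frac{65}{619}$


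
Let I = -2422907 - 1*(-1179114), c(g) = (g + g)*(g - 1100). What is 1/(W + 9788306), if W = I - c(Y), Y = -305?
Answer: 1/7687463 ≈ 1.3008e-7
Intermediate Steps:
c(g) = 2*g*(-1100 + g) (c(g) = (2*g)*(-1100 + g) = 2*g*(-1100 + g))
I = -1243793 (I = -2422907 + 1179114 = -1243793)
W = -2100843 (W = -1243793 - 2*(-305)*(-1100 - 305) = -1243793 - 2*(-305)*(-1405) = -1243793 - 1*857050 = -1243793 - 857050 = -2100843)
1/(W + 9788306) = 1/(-2100843 + 9788306) = 1/7687463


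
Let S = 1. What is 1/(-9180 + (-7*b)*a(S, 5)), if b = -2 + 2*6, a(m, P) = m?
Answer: -1/9250 ≈ -0.00010811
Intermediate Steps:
b = 10 (b = -2 + 12 = 10)
1/(-9180 + (-7*b)*a(S, 5)) = 1/(-9180 - 7*10*1) = 1/(-9180 - 70*1) = 1/(-9180 - 70) = 1/(-9250) = -1/9250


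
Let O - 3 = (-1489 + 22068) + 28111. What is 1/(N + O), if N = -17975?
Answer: 1/30718 ≈ 3.2554e-5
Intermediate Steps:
O = 48693 (O = 3 + ((-1489 + 22068) + 28111) = 3 + (20579 + 28111) = 3 + 48690 = 48693)
1/(N + O) = 1/(-17975 + 48693) = 1/30718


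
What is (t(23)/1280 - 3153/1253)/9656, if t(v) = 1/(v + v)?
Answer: -185647387/712387235840 ≈ -0.00026060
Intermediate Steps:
t(v) = 1/(2*v)
(t(23)/1280 - 3153/1253)/9656 = (((½)/23)/1280 - 3153/1253)/9656 = (((½)*(1/23))*(1/1280) - 3153*1/1253)*(1/9656) = ((1/46)*(1/1280) - 3153/1253)*(1/9656) = (1/58880 - 3153/1253)*(1/9656) = -185647387/73776640*1/9656 = -185647387/712387235840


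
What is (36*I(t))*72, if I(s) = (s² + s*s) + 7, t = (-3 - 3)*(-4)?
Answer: 3004128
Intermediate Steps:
t = 24 (t = -6*(-4) = 24)
I(s) = 7 + 2*s² (I(s) = (s² + s²) + 7 = 2*s² + 7 = 7 + 2*s²)
(36*I(t))*72 = (36*(7 + 2*24²))*72 = (36*(7 + 2*576))*72 = (36*(7 + 1152))*72 = (36*1159)*72 = 41724*72 = 3004128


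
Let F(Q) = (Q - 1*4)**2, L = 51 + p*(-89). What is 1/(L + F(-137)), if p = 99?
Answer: 1/11121 ≈ 8.9920e-5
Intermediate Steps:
L = -8760 (L = 51 + 99*(-89) = 51 - 8811 = -8760)
F(Q) = (-4 + Q)**2 (F(Q) = (Q - 4)**2 = (-4 + Q)**2)
1/(L + F(-137)) = 1/(-8760 + (-4 - 137)**2) = 1/(-8760 + (-141)**2) = 1/(-8760 + 19881) = 1/11121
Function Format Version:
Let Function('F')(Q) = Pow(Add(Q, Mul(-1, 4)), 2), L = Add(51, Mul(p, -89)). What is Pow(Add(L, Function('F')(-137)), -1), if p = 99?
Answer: Rational(1, 11121) ≈ 8.9920e-5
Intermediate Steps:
L = -8760 (L = Add(51, Mul(99, -89)) = Add(51, -8811) = -8760)
Function('F')(Q) = Pow(Add(-4, Q), 2) (Function('F')(Q) = Pow(Add(Q, -4), 2) = Pow(Add(-4, Q), 2))
Pow(Add(L, Function('F')(-137)), -1) = Pow(Add(-8760, Pow(Add(-4, -137), 2)), -1) = Pow(Add(-8760, Pow(-141, 2)), -1) = Pow(Add(-8760, 19881), -1) = Pow(11121, -1) = Rational(1, 11121)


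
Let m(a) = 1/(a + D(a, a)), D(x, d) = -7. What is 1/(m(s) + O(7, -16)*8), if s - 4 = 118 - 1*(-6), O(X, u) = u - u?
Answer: 121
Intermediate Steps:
O(X, u) = 0
s = 128 (s = 4 + (118 - 1*(-6)) = 4 + (118 + 6) = 4 + 124 = 128)
m(a) = 1/(-7 + a) (m(a) = 1/(a - 7) = 1/(-7 + a))
1/(m(s) + O(7, -16)*8) = 1/(1/(-7 + 128) + 0*8) = 1/(1/121 + 0) = 1/(1/121) = 121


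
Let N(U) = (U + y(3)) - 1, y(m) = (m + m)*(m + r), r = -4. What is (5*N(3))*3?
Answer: -60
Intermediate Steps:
y(m) = 2*m*(-4 + m) (y(m) = (m + m)*(m - 4) = (2*m)*(-4 + m) = 2*m*(-4 + m))
N(U) = -7 + U (N(U) = (U + 2*3*(-4 + 3)) - 1 = (U + 2*3*(-1)) - 1 = (U - 6) - 1 = (-6 + U) - 1 = -7 + U)
(5*N(3))*3 = (5*(-7 + 3))*3 = (5*(-4))*3 = -20*3 = -60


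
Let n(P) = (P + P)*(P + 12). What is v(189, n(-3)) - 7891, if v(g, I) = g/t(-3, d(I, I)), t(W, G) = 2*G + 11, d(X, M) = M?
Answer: -765616/97 ≈ -7892.9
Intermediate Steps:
t(W, G) = 11 + 2*G
n(P) = 2*P*(12 + P) (n(P) = (2*P)*(12 + P) = 2*P*(12 + P))
v(g, I) = g/(11 + 2*I)
v(189, n(-3)) - 7891 = 189/(11 + 2*(2*(-3)*(12 - 3))) - 7891 = 189/(11 + 2*(2*(-3)*9)) - 7891 = 189/(11 + 2*(-54)) - 7891 = 189/(11 - 108) - 7891 = 189/(-97) - 7891 = 189*(-1/97) - 7891 = -189/97 - 7891 = -765616/97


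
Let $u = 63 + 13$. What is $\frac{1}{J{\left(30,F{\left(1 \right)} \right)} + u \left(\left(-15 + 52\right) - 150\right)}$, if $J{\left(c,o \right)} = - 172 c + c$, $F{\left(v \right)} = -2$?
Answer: $- \frac{1}{13718} \approx -7.2897 \cdot 10^{-5}$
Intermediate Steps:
$u = 76$
$J{\left(c,o \right)} = - 171 c$
$\frac{1}{J{\left(30,F{\left(1 \right)} \right)} + u \left(\left(-15 + 52\right) - 150\right)} = \frac{1}{\left(-171\right) 30 + 76 \left(\left(-15 + 52\right) - 150\right)} = \frac{1}{-5130 + 76 \left(37 - 150\right)} = \frac{1}{-5130 + 76 \left(-113\right)} = \frac{1}{-5130 - 8588} = \frac{1}{-13718} = - \frac{1}{13718}$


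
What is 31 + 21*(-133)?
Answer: -2762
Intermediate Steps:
31 + 21*(-133) = 31 - 2793 = -2762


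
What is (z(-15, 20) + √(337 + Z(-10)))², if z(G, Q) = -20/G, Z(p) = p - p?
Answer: 3049/9 + 8*√337/3 ≈ 387.73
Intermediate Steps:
Z(p) = 0
(z(-15, 20) + √(337 + Z(-10)))² = (-20/(-15) + √(337 + 0))² = (-20*(-1/15) + √337)² = (4/3 + √337)²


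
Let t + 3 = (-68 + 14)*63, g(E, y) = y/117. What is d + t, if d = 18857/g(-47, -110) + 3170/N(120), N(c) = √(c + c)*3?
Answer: -2580819/110 + 317*√15/18 ≈ -23394.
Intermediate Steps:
g(E, y) = y/117 (g(E, y) = y*(1/117) = y/117)
N(c) = 3*√2*√c (N(c) = √(2*c)*3 = (√2*√c)*3 = 3*√2*√c)
d = -2206269/110 + 317*√15/18 (d = 18857/(((1/117)*(-110))) + 3170/((3*√2*√120)) = 18857/(-110/117) + 3170/((3*√2*(2*√30))) = 18857*(-117/110) + 3170/((12*√15)) = -2206269/110 + 3170*(√15/180) = -2206269/110 + 317*√15/18 ≈ -19989.)
t = -3405 (t = -3 + (-68 + 14)*63 = -3 - 54*63 = -3 - 3402 = -3405)
d + t = (-2206269/110 + 317*√15/18) - 3405 = -2580819/110 + 317*√15/18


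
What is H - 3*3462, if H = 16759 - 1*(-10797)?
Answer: 17170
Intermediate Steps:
H = 27556 (H = 16759 + 10797 = 27556)
H - 3*3462 = 27556 - 3*3462 = 27556 - 10386 = 17170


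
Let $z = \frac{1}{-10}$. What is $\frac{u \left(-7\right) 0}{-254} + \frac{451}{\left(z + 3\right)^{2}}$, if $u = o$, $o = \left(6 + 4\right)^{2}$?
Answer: $\frac{45100}{841} \approx 53.627$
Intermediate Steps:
$z = - \frac{1}{10} \approx -0.1$
$o = 100$ ($o = 10^{2} = 100$)
$u = 100$
$\frac{u \left(-7\right) 0}{-254} + \frac{451}{\left(z + 3\right)^{2}} = \frac{100 \left(-7\right) 0}{-254} + \frac{451}{\left(- \frac{1}{10} + 3\right)^{2}} = \left(-700\right) 0 \left(- \frac{1}{254}\right) + \frac{451}{\left(\frac{29}{10}\right)^{2}} = 0 \left(- \frac{1}{254}\right) + \frac{451}{\frac{841}{100}} = 0 + 451 \cdot \frac{100}{841} = 0 + \frac{45100}{841} = \frac{45100}{841}$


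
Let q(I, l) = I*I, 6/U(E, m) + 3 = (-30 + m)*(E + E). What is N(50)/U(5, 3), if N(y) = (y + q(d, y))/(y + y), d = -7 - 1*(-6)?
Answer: -4641/200 ≈ -23.205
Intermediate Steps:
d = -1 (d = -7 + 6 = -1)
U(E, m) = 6/(-3 + 2*E*(-30 + m)) (U(E, m) = 6/(-3 + (-30 + m)*(E + E)) = 6/(-3 + (-30 + m)*(2*E)) = 6/(-3 + 2*E*(-30 + m)))
q(I, l) = I²
N(y) = (1 + y)/(2*y) (N(y) = (y + (-1)²)/(y + y) = (y + 1)/((2*y)) = (1 + y)*(1/(2*y)) = (1 + y)/(2*y))
N(50)/U(5, 3) = ((½)*(1 + 50)/50)/((6/(-3 - 60*5 + 2*5*3))) = ((½)*(1/50)*51)/((6/(-3 - 300 + 30))) = 51/(100*((6/(-273)))) = 51/(100*((6*(-1/273)))) = 51/(100*(-2/91)) = (51/100)*(-91/2) = -4641/200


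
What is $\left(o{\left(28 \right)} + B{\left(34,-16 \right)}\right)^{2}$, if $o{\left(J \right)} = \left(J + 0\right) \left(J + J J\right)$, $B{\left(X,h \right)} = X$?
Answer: $518472900$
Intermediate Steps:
$o{\left(J \right)} = J \left(J + J^{2}\right)$
$\left(o{\left(28 \right)} + B{\left(34,-16 \right)}\right)^{2} = \left(28^{2} \left(1 + 28\right) + 34\right)^{2} = \left(784 \cdot 29 + 34\right)^{2} = \left(22736 + 34\right)^{2} = 22770^{2} = 518472900$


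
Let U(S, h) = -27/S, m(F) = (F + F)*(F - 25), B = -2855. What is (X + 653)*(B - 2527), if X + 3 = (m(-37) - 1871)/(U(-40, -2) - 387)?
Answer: -5941590460/1717 ≈ -3.4604e+6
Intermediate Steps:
m(F) = 2*F*(-25 + F) (m(F) = (2*F)*(-25 + F) = 2*F*(-25 + F))
X = -155039/15453 (X = -3 + (2*(-37)*(-25 - 37) - 1871)/(-27/(-40) - 387) = -3 + (2*(-37)*(-62) - 1871)/(-27*(-1/40) - 387) = -3 + (4588 - 1871)/(27/40 - 387) = -3 + 2717/(-15453/40) = -3 + 2717*(-40/15453) = -3 - 108680/15453 = -155039/15453 ≈ -10.033)
(X + 653)*(B - 2527) = (-155039/15453 + 653)*(-2855 - 2527) = (9935770/15453)*(-5382) = -5941590460/1717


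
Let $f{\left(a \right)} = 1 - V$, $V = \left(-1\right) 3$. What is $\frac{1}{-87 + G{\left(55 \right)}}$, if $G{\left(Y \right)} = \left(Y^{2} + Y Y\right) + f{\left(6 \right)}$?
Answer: $\frac{1}{5967} \approx 0.00016759$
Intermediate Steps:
$V = -3$
$f{\left(a \right)} = 4$ ($f{\left(a \right)} = 1 - -3 = 1 + 3 = 4$)
$G{\left(Y \right)} = 4 + 2 Y^{2}$ ($G{\left(Y \right)} = \left(Y^{2} + Y Y\right) + 4 = \left(Y^{2} + Y^{2}\right) + 4 = 2 Y^{2} + 4 = 4 + 2 Y^{2}$)
$\frac{1}{-87 + G{\left(55 \right)}} = \frac{1}{-87 + \left(4 + 2 \cdot 55^{2}\right)} = \frac{1}{-87 + \left(4 + 2 \cdot 3025\right)} = \frac{1}{-87 + \left(4 + 6050\right)} = \frac{1}{-87 + 6054} = \frac{1}{5967}$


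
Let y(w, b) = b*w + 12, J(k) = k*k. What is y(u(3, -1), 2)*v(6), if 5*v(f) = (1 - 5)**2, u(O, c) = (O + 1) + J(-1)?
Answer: 352/5 ≈ 70.400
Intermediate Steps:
J(k) = k**2
u(O, c) = 2 + O (u(O, c) = (O + 1) + (-1)**2 = (1 + O) + 1 = 2 + O)
y(w, b) = 12 + b*w
v(f) = 16/5 (v(f) = (1 - 5)**2/5 = (1/5)*(-4)**2 = (1/5)*16 = 16/5)
y(u(3, -1), 2)*v(6) = (12 + 2*(2 + 3))*(16/5) = (12 + 2*5)*(16/5) = (12 + 10)*(16/5) = 22*(16/5) = 352/5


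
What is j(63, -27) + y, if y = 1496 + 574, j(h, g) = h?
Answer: 2133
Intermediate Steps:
y = 2070
j(63, -27) + y = 63 + 2070 = 2133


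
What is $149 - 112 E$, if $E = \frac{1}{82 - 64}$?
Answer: $\frac{1285}{9} \approx 142.78$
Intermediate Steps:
$E = \frac{1}{18} \approx 0.055556$
$149 - 112 E = 149 - \frac{56}{9} = \frac{1285}{9}$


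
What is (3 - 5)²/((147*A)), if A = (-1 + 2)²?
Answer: 4/147 ≈ 0.027211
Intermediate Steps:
A = 1 (A = 1² = 1)
(3 - 5)²/((147*A)) = (3 - 5)²/((147*1)) = (-2)²/147 = 4*(1/147) = 4/147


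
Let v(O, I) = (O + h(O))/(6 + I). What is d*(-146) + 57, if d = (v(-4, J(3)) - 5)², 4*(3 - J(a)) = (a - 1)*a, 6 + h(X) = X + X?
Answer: -198449/25 ≈ -7938.0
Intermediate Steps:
h(X) = -6 + 2*X (h(X) = -6 + (X + X) = -6 + 2*X)
J(a) = 3 - a*(-1 + a)/4 (J(a) = 3 - (a - 1)*a/4 = 3 - (-1 + a)*a/4 = 3 - a*(-1 + a)/4)
v(O, I) = (-6 + 3*O)/(6 + I) (v(O, I) = (O + (-6 + 2*O))/(6 + I) = (-6 + 3*O)/(6 + I))
d = 1369/25 (d = (3*(-2 - 4)/(6 + (3 - ¼*3² + (¼)*3)) - 5)² = (3*(-6)/(6 + (3 - ¼*9 + ¾)) - 5)² = (3*(-6)/(6 + (3 - 9/4 + ¾)) - 5)² = (3*(-6)/(6 + 3/2) - 5)² = (3*(-6)/(15/2) - 5)² = (3*(2/15)*(-6) - 5)² = (-12/5 - 5)² = (-37/5)² = 1369/25 ≈ 54.760)
d*(-146) + 57 = (1369/25)*(-146) + 57 = -199874/25 + 57 = -198449/25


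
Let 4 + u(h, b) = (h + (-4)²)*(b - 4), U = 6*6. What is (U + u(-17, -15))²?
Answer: 2601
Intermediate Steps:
U = 36
u(h, b) = -4 + (-4 + b)*(16 + h) (u(h, b) = -4 + (h + (-4)²)*(b - 4) = -4 + (h + 16)*(-4 + b) = -4 + (16 + h)*(-4 + b) = -4 + (-4 + b)*(16 + h))
(U + u(-17, -15))² = (36 + (-68 - 4*(-17) + 16*(-15) - 15*(-17)))² = (36 + (-68 + 68 - 240 + 255))² = (36 + 15)² = 51² = 2601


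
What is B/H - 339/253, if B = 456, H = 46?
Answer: 2169/253 ≈ 8.5731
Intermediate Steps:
B/H - 339/253 = 456/46 - 339/253 = 456*(1/46) - 339*1/253 = 228/23 - 339/253 = 2169/253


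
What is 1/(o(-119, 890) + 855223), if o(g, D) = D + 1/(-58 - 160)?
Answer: 218/186632633 ≈ 1.1681e-6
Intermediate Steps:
o(g, D) = -1/218 + D (o(g, D) = D + 1/(-218) = D - 1/218 = -1/218 + D)
1/(o(-119, 890) + 855223) = 1/((-1/218 + 890) + 855223) = 1/(194019/218 + 855223) = 1/(186632633/218) = 218/186632633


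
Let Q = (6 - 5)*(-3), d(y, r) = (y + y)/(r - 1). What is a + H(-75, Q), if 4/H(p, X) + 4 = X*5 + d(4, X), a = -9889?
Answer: -207673/21 ≈ -9889.2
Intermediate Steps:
d(y, r) = 2*y/(-1 + r) (d(y, r) = (2*y)/(-1 + r) = 2*y/(-1 + r))
Q = -3 (Q = 1*(-3) = -3)
H(p, X) = 4/(-4 + 5*X + 8/(-1 + X)) (H(p, X) = 4/(-4 + (X*5 + 2*4/(-1 + X))) = 4/(-4 + (5*X + 8/(-1 + X))) = 4/(-4 + 5*X + 8/(-1 + X)))
a + H(-75, Q) = -9889 + 4*(-1 - 3)/(8 + (-1 - 3)*(-4 + 5*(-3))) = -9889 + 4*(-4)/(8 - 4*(-4 - 15)) = -9889 + 4*(-4)/(8 - 4*(-19)) = -9889 + 4*(-4)/(8 + 76) = -9889 + 4*(-4)/84 = -9889 + 4*(1/84)*(-4) = -9889 - 4/21 = -207673/21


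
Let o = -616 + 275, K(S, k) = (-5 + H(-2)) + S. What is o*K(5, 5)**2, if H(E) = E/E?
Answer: -341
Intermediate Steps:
H(E) = 1
K(S, k) = -4 + S (K(S, k) = (-5 + 1) + S = -4 + S)
o = -341
o*K(5, 5)**2 = -341*(-4 + 5)**2 = -341*1**2 = -341*1 = -341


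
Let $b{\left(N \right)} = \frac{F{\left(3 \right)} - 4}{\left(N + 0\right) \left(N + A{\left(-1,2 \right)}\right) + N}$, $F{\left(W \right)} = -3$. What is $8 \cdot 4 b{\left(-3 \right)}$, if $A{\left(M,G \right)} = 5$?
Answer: $\frac{224}{9} \approx 24.889$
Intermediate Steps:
$b{\left(N \right)} = - \frac{7}{N + N \left(5 + N\right)}$ ($b{\left(N \right)} = \frac{-3 - 4}{\left(N + 0\right) \left(N + 5\right) + N} = \frac{-3 - 4}{N \left(5 + N\right) + N} = - \frac{7}{N + N \left(5 + N\right)}$)
$8 \cdot 4 b{\left(-3 \right)} = 8 \cdot 4 \left(- \frac{7}{\left(-3\right) \left(6 - 3\right)}\right) = 32 \left(\left(-7\right) \left(- \frac{1}{3}\right) \frac{1}{3}\right) = 32 \cdot \frac{7}{9} = \frac{224}{9}$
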